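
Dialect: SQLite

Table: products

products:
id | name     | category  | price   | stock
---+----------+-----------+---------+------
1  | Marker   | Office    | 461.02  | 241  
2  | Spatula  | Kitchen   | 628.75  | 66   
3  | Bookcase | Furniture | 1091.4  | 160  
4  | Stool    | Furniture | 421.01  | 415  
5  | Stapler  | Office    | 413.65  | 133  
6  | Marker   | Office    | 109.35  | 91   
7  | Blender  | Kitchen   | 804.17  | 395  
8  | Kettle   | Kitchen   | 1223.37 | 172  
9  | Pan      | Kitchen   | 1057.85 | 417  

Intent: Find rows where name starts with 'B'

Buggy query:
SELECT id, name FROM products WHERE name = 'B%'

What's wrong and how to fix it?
Bug: Wildcards only work with LIKE; '=' treats '%' as a literal character

Fix: Use LIKE for wildcard pattern matching

Corrected query:
SELECT id, name FROM products WHERE name LIKE 'B%'

Result:
id | name    
---+---------
3  | Bookcase
7  | Blender 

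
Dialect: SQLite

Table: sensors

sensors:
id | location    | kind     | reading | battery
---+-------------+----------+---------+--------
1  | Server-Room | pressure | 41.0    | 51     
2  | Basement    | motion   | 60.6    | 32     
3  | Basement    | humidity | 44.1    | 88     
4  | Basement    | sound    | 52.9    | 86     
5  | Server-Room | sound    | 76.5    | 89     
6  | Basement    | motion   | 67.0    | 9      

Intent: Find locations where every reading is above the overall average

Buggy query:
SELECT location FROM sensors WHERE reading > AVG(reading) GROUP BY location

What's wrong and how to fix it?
Bug: WHERE evaluates per row before aggregation, so AVG() is unavailable

Fix: Compute the overall average in a scalar subquery and compare each group's MIN against it in HAVING

Corrected query:
SELECT location FROM sensors GROUP BY location HAVING MIN(reading) > (SELECT AVG(reading) FROM sensors)

Result:
(no rows)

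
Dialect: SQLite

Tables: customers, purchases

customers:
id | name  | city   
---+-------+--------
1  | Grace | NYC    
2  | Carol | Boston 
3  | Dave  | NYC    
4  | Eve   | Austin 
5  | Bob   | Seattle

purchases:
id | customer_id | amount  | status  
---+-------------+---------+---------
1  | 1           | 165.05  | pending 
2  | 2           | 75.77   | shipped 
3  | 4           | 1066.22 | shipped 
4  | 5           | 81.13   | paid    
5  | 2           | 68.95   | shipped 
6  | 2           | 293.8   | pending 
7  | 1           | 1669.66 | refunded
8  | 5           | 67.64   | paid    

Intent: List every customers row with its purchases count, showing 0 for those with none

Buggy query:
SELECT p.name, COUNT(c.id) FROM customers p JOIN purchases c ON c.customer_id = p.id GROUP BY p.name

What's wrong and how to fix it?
Bug: An inner join excludes parents with zero children

Fix: Use LEFT JOIN so parents without children still appear (COUNT(c.id) gives 0)

Corrected query:
SELECT p.name, COUNT(c.id) FROM customers p LEFT JOIN purchases c ON c.customer_id = p.id GROUP BY p.name

Result:
name  | COUNT(c.id)
------+------------
Bob   | 2          
Carol | 3          
Dave  | 0          
Eve   | 1          
Grace | 2          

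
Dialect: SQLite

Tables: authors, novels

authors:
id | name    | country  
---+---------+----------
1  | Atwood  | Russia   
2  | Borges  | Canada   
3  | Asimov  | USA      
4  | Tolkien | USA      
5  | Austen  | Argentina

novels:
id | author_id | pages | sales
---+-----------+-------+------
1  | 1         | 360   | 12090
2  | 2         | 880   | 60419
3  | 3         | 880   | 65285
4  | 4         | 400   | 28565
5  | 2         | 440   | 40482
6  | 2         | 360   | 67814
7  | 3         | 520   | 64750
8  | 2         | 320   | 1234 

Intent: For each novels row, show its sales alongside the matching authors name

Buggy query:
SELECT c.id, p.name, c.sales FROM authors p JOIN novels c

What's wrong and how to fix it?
Bug: Missing join condition: each novels row is matched to all authors rows instead of just its own

Fix: Specify the join condition linking the foreign key to the parent id

Corrected query:
SELECT c.id, p.name, c.sales FROM authors p JOIN novels c ON c.author_id = p.id

Result:
id | name    | sales
---+---------+------
1  | Atwood  | 12090
2  | Borges  | 60419
3  | Asimov  | 65285
4  | Tolkien | 28565
5  | Borges  | 40482
6  | Borges  | 67814
7  | Asimov  | 64750
8  | Borges  | 1234 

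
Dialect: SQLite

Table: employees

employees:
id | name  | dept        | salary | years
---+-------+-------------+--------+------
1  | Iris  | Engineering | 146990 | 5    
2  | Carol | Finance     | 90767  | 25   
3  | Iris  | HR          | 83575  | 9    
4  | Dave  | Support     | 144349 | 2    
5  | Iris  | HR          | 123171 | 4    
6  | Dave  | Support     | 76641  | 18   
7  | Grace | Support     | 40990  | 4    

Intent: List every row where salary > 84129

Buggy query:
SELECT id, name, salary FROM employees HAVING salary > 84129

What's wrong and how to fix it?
Bug: This is a non-aggregate query (no GROUP BY, no aggregates), so in SQLite the HAVING clause is invalid here; a row-level condition belongs in WHERE

Fix: Use WHERE for row-level filtering

Corrected query:
SELECT id, name, salary FROM employees WHERE salary > 84129

Result:
id | name  | salary
---+-------+-------
1  | Iris  | 146990
2  | Carol | 90767 
4  | Dave  | 144349
5  | Iris  | 123171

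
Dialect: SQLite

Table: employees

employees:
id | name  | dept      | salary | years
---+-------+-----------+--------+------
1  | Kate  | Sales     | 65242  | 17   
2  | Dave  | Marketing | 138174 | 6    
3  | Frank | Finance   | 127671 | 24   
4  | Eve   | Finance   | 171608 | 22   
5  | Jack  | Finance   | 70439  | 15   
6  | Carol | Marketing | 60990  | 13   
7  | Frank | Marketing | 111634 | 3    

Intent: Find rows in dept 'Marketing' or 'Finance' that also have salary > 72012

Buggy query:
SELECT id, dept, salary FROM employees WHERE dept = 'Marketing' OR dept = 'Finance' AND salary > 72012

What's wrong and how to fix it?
Bug: Without parentheses, AND is evaluated before OR, so the salary filter only applies to the 'Finance' branch

Fix: Add parentheses around the OR so the AND applies to both alternatives

Corrected query:
SELECT id, dept, salary FROM employees WHERE (dept = 'Marketing' OR dept = 'Finance') AND salary > 72012

Result:
id | dept      | salary
---+-----------+-------
2  | Marketing | 138174
3  | Finance   | 127671
4  | Finance   | 171608
7  | Marketing | 111634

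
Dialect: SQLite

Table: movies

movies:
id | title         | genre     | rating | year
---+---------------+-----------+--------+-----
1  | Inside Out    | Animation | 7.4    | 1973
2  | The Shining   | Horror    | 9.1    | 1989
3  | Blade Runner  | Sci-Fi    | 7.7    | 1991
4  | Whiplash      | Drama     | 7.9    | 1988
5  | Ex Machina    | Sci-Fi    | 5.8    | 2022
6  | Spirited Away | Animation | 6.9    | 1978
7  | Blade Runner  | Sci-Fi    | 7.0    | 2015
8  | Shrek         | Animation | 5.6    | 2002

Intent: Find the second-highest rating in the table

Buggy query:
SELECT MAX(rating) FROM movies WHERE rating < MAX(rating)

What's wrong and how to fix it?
Bug: The inner MAX is an aggregate inside WHERE, which is not allowed

Fix: Compute the overall MAX in a subquery, then take MAX of rows below it

Corrected query:
SELECT MAX(rating) FROM movies WHERE rating < (SELECT MAX(rating) FROM movies)

Result:
MAX(rating)
-----------
7.9        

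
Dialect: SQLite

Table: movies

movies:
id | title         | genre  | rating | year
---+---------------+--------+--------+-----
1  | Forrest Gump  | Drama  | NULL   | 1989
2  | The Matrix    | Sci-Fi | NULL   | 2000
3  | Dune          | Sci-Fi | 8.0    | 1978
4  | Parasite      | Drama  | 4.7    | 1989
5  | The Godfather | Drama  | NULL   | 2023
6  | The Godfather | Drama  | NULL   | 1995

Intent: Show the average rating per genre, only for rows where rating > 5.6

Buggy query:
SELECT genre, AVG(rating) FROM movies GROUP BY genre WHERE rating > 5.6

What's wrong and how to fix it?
Bug: Row-level WHERE must come before GROUP BY in the clause order

Fix: Move the WHERE clause before GROUP BY

Corrected query:
SELECT genre, AVG(rating) FROM movies WHERE rating > 5.6 GROUP BY genre

Result:
genre  | AVG(rating)
-------+------------
Sci-Fi | 8          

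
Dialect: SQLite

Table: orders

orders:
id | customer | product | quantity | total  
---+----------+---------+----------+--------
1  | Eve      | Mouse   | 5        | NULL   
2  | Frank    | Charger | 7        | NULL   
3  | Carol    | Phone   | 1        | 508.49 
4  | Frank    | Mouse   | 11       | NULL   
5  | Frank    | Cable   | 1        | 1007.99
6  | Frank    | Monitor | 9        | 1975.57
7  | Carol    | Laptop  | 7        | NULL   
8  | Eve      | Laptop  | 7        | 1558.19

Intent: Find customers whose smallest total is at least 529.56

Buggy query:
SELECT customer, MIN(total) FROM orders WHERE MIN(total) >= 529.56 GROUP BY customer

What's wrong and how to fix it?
Bug: Aggregates like MIN are computed per group after WHERE runs

Fix: Replace WHERE with HAVING after the GROUP BY

Corrected query:
SELECT customer, MIN(total) FROM orders GROUP BY customer HAVING MIN(total) >= 529.56

Result:
customer | MIN(total)
---------+-----------
Eve      | 1558.19   
Frank    | 1007.99   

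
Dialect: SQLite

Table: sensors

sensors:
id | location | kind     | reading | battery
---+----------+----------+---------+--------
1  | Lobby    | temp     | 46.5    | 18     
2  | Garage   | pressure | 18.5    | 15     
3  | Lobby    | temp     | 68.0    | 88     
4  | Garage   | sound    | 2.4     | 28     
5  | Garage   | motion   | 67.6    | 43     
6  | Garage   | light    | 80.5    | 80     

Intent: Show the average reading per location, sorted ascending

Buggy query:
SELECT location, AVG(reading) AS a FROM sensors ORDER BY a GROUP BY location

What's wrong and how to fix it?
Bug: GROUP BY must precede ORDER BY

Fix: Reorder: SELECT … FROM … GROUP BY … ORDER BY …

Corrected query:
SELECT location, AVG(reading) AS a FROM sensors GROUP BY location ORDER BY a

Result:
location | a    
---------+------
Garage   | 42.25
Lobby    | 57.25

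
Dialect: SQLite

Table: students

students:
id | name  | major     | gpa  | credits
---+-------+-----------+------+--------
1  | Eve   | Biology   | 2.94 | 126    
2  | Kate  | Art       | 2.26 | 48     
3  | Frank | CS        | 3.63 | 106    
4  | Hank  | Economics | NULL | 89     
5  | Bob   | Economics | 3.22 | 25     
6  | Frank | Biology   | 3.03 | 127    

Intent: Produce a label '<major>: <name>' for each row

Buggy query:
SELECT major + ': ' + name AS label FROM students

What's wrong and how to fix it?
Bug: '+' is numeric addition; on text columns SQLite converts them to 0 instead of concatenating

Fix: Use the || operator for string concatenation

Corrected query:
SELECT major || ': ' || name AS label FROM students

Result:
label          
---------------
Biology: Eve   
Art: Kate      
CS: Frank      
Economics: Hank
Economics: Bob 
Biology: Frank 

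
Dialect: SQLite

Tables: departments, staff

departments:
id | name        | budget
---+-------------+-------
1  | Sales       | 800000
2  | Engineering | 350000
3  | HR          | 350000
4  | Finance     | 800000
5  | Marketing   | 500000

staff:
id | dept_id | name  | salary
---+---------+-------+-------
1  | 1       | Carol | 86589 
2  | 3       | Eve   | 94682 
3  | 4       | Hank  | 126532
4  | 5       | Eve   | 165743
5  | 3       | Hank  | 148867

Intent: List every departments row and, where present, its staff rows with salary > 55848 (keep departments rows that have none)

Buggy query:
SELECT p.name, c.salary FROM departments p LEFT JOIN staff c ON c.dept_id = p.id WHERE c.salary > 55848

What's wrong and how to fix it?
Bug: A WHERE condition on the right-hand table after LEFT JOIN drops unmatched parents

Fix: Put 'c.salary > 55848' in the JOIN's ON clause instead of WHERE

Corrected query:
SELECT p.name, c.salary FROM departments p LEFT JOIN staff c ON c.dept_id = p.id AND c.salary > 55848

Result:
name        | salary
------------+-------
Sales       | 86589 
Engineering | NULL  
HR          | 94682 
HR          | 148867
Finance     | 126532
Marketing   | 165743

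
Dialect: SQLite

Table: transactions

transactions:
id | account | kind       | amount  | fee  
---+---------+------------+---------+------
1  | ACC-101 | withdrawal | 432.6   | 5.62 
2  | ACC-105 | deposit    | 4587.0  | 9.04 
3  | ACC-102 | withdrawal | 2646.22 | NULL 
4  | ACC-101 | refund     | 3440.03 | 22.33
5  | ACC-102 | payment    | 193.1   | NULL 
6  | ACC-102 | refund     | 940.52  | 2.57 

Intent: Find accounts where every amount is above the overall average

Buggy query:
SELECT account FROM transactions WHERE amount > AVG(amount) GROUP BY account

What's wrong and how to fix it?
Bug: WHERE evaluates per row before aggregation, so AVG() is unavailable

Fix: Compute the overall average in a scalar subquery and compare each group's MIN against it in HAVING

Corrected query:
SELECT account FROM transactions GROUP BY account HAVING MIN(amount) > (SELECT AVG(amount) FROM transactions)

Result:
account
-------
ACC-105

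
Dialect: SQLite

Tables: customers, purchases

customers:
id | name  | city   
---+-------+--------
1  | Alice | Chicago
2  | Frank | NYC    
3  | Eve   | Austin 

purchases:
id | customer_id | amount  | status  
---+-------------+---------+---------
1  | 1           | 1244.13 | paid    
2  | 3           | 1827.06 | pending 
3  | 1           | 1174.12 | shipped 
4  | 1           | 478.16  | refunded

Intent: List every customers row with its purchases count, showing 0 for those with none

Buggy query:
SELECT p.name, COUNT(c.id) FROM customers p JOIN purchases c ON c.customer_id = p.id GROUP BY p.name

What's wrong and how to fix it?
Bug: INNER JOIN drops customers rows that have no matching purchases rows

Fix: Switch to LEFT JOIN to retain unmatched parent rows

Corrected query:
SELECT p.name, COUNT(c.id) FROM customers p LEFT JOIN purchases c ON c.customer_id = p.id GROUP BY p.name

Result:
name  | COUNT(c.id)
------+------------
Alice | 3          
Eve   | 1          
Frank | 0          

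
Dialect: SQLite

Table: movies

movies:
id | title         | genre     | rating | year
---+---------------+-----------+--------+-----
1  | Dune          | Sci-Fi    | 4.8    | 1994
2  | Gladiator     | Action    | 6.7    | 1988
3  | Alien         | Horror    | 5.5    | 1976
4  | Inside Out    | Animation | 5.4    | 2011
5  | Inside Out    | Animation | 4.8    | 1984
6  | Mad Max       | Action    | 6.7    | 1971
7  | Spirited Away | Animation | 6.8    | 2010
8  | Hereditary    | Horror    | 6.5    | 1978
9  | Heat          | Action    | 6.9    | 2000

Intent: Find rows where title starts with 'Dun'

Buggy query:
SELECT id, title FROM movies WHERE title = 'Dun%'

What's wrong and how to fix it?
Bug: Wildcards only work with LIKE; '=' treats '%' as a literal character

Fix: Replace '=' with LIKE so 'Dun%' is treated as a pattern

Corrected query:
SELECT id, title FROM movies WHERE title LIKE 'Dun%'

Result:
id | title
---+------
1  | Dune 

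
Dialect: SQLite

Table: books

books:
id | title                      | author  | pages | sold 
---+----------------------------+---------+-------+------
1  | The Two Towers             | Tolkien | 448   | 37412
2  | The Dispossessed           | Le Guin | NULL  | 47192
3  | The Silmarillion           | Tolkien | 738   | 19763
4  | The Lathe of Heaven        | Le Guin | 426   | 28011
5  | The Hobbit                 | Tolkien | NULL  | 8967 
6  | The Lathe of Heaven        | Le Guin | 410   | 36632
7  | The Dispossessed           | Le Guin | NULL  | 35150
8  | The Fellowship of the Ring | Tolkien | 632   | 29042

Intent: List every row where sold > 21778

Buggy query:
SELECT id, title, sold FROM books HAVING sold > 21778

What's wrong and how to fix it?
Bug: HAVING filters the output of aggregation, but this query has no GROUP BY and no aggregate functions, so SQLite rejects it (HAVING clause on a non-aggregate query); the condition here is per row

Fix: Replace HAVING with WHERE since the condition applies to individual rows

Corrected query:
SELECT id, title, sold FROM books WHERE sold > 21778

Result:
id | title                      | sold 
---+----------------------------+------
1  | The Two Towers             | 37412
2  | The Dispossessed           | 47192
4  | The Lathe of Heaven        | 28011
6  | The Lathe of Heaven        | 36632
7  | The Dispossessed           | 35150
8  | The Fellowship of the Ring | 29042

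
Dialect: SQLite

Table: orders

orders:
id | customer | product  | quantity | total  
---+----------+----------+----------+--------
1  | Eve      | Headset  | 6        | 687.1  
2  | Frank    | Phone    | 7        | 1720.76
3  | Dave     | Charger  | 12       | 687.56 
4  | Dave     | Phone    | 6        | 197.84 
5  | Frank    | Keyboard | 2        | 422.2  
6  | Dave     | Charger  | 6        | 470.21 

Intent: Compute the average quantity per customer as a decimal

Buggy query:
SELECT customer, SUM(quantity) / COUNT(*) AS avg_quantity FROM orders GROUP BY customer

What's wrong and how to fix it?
Bug: Both operands are integers, so '/' performs integer division and truncates

Fix: Multiply by 1.0 (or CAST to REAL) to force floating-point division

Corrected query:
SELECT customer, SUM(quantity) * 1.0 / COUNT(*) AS avg_quantity FROM orders GROUP BY customer

Result:
customer | avg_quantity
---------+-------------
Dave     | 8           
Eve      | 6           
Frank    | 4.5         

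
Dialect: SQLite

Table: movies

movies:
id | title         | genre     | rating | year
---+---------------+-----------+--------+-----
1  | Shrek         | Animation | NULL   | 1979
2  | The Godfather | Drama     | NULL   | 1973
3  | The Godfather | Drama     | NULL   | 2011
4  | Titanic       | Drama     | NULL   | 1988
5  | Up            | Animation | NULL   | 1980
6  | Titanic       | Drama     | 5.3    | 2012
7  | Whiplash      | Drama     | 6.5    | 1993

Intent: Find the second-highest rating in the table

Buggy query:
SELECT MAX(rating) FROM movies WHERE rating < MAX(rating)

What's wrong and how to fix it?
Bug: MAX(rating) on the right of the comparison is an aggregate-in-WHERE error

Fix: Compute the overall MAX in a subquery, then take MAX of rows below it

Corrected query:
SELECT MAX(rating) FROM movies WHERE rating < (SELECT MAX(rating) FROM movies)

Result:
MAX(rating)
-----------
5.3        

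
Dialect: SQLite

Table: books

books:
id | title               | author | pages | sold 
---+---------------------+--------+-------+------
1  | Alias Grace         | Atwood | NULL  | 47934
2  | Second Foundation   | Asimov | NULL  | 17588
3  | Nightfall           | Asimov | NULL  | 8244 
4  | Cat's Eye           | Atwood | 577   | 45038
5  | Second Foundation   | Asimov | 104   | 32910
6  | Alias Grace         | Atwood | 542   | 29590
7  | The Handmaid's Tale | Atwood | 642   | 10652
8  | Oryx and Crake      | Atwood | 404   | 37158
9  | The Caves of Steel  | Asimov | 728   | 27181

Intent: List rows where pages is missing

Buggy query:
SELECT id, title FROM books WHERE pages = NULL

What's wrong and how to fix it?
Bug: Comparing to NULL with '=' never matches; NULL = NULL is unknown, not true

Fix: Replace '= NULL' with 'IS NULL'

Corrected query:
SELECT id, title FROM books WHERE pages IS NULL

Result:
id | title            
---+------------------
1  | Alias Grace      
2  | Second Foundation
3  | Nightfall        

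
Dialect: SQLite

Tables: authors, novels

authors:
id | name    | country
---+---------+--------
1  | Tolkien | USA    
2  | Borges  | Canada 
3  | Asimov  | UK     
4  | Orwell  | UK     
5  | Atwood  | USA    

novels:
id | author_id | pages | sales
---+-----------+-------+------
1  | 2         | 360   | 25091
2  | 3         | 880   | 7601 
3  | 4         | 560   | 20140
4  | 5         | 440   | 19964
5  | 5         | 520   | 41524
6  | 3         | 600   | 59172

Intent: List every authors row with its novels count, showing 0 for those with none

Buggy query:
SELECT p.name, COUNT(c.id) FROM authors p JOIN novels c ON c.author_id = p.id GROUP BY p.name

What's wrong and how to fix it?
Bug: INNER JOIN drops authors rows that have no matching novels rows

Fix: Switch to LEFT JOIN to retain unmatched parent rows

Corrected query:
SELECT p.name, COUNT(c.id) FROM authors p LEFT JOIN novels c ON c.author_id = p.id GROUP BY p.name

Result:
name    | COUNT(c.id)
--------+------------
Asimov  | 2          
Atwood  | 2          
Borges  | 1          
Orwell  | 1          
Tolkien | 0          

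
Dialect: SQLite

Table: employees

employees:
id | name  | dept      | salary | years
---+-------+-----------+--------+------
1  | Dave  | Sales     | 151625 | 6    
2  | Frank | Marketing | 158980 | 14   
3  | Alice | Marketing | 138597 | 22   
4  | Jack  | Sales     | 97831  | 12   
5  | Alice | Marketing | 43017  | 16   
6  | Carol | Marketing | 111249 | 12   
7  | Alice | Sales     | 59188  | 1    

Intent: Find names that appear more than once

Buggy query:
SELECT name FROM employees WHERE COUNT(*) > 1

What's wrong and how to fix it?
Bug: COUNT(*) is an aggregate and cannot be used in WHERE

Fix: Group first, then use HAVING for the count condition

Corrected query:
SELECT name FROM employees GROUP BY name HAVING COUNT(*) > 1

Result:
name 
-----
Alice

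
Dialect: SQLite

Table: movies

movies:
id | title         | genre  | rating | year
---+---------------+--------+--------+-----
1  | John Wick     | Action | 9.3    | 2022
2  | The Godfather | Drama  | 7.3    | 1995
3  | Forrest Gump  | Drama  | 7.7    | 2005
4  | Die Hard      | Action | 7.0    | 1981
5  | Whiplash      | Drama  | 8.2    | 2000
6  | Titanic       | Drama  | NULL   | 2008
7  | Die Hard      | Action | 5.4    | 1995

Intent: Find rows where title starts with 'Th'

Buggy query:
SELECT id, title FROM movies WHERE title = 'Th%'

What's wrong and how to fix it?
Bug: Wildcards only work with LIKE; '=' treats '%' as a literal character

Fix: Use LIKE for wildcard pattern matching

Corrected query:
SELECT id, title FROM movies WHERE title LIKE 'Th%'

Result:
id | title        
---+--------------
2  | The Godfather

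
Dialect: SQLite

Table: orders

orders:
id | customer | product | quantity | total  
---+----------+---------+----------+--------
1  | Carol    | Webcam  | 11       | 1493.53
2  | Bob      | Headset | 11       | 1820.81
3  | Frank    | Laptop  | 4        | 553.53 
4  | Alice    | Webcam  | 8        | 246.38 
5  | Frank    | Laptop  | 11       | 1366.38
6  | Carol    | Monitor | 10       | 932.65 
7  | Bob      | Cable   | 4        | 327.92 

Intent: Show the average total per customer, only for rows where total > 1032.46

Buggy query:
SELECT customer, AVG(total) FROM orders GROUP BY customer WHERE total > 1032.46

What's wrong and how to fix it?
Bug: Row-level WHERE must come before GROUP BY in the clause order

Fix: Move the WHERE clause before GROUP BY

Corrected query:
SELECT customer, AVG(total) FROM orders WHERE total > 1032.46 GROUP BY customer

Result:
customer | AVG(total)
---------+-----------
Bob      | 1820.81   
Carol    | 1493.53   
Frank    | 1366.38   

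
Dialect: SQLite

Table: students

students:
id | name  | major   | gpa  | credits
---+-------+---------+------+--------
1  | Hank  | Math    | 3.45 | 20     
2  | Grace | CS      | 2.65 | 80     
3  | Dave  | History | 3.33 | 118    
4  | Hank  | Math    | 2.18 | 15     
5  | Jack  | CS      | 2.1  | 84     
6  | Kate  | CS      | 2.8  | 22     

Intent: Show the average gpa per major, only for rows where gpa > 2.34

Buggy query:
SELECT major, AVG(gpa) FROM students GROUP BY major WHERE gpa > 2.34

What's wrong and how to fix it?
Bug: WHERE cannot follow GROUP BY

Fix: Move the WHERE clause before GROUP BY

Corrected query:
SELECT major, AVG(gpa) FROM students WHERE gpa > 2.34 GROUP BY major

Result:
major   | AVG(gpa)
--------+---------
CS      | 2.725   
History | 3.33    
Math    | 3.45    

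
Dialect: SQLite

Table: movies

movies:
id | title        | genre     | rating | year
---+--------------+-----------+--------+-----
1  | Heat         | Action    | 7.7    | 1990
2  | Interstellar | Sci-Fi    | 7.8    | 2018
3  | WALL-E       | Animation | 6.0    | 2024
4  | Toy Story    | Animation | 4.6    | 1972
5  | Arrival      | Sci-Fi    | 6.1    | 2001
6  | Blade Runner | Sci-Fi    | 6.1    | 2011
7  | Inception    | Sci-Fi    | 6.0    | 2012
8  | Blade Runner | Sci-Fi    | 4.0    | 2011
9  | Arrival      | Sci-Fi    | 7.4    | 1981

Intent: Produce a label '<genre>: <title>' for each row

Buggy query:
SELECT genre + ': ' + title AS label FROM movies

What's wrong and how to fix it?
Bug: '+' is numeric addition; on text columns SQLite converts them to 0 instead of concatenating

Fix: Use the || operator for string concatenation

Corrected query:
SELECT genre || ': ' || title AS label FROM movies

Result:
label               
--------------------
Action: Heat        
Sci-Fi: Interstellar
Animation: WALL-E   
Animation: Toy Story
Sci-Fi: Arrival     
Sci-Fi: Blade Runner
Sci-Fi: Inception   
Sci-Fi: Blade Runner
Sci-Fi: Arrival     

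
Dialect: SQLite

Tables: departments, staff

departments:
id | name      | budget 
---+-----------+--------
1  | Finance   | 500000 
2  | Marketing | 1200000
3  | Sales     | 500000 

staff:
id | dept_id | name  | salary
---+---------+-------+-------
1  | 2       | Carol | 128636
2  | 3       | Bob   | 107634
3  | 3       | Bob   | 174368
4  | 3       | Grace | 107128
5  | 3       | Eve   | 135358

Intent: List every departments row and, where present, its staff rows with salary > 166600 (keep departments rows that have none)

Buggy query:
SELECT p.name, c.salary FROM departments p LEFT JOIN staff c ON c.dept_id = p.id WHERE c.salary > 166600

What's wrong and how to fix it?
Bug: Filtering c.salary in WHERE discards the NULL rows produced by LEFT JOIN, turning it into an inner join

Fix: Move the right-table condition into the ON clause so unmatched parents are kept

Corrected query:
SELECT p.name, c.salary FROM departments p LEFT JOIN staff c ON c.dept_id = p.id AND c.salary > 166600

Result:
name      | salary
----------+-------
Finance   | NULL  
Marketing | NULL  
Sales     | 174368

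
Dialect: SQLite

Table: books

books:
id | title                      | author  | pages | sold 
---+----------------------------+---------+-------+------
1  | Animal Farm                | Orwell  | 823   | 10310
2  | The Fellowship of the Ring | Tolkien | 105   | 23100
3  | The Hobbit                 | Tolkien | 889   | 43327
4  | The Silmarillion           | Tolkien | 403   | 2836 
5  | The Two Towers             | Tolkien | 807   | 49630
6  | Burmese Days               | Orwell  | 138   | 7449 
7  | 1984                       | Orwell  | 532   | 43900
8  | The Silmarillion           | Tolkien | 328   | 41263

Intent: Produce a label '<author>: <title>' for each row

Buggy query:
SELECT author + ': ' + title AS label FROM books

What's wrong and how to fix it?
Bug: SQLite uses || for string concatenation; + coerces text to numbers (yielding 0)

Fix: Replace + with || to concatenate text

Corrected query:
SELECT author || ': ' || title AS label FROM books

Result:
label                              
-----------------------------------
Orwell: Animal Farm                
Tolkien: The Fellowship of the Ring
Tolkien: The Hobbit                
Tolkien: The Silmarillion          
Tolkien: The Two Towers            
Orwell: Burmese Days               
Orwell: 1984                       
Tolkien: The Silmarillion          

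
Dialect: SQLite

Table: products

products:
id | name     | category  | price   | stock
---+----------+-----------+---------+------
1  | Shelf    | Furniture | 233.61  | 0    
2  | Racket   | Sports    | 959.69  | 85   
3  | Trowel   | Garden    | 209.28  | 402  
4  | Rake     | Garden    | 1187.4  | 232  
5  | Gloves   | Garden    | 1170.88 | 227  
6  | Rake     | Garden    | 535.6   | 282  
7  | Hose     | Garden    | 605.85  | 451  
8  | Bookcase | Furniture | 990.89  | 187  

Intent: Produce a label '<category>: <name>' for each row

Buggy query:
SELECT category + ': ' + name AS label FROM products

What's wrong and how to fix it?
Bug: SQLite uses || for string concatenation; + coerces text to numbers (yielding 0)

Fix: Use the || operator for string concatenation

Corrected query:
SELECT category || ': ' || name AS label FROM products

Result:
label              
-------------------
Furniture: Shelf   
Sports: Racket     
Garden: Trowel     
Garden: Rake       
Garden: Gloves     
Garden: Rake       
Garden: Hose       
Furniture: Bookcase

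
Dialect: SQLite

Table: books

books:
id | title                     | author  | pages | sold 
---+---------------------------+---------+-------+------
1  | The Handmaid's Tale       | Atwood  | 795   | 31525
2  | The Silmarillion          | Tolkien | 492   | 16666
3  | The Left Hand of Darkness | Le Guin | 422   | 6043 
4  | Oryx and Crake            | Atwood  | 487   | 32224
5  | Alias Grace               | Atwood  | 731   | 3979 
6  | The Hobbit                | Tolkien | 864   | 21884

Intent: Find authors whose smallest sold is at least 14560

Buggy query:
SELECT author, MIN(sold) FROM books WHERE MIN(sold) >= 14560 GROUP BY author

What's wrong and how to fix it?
Bug: MIN() in WHERE is a misuse of aggregate

Fix: Replace WHERE with HAVING after the GROUP BY

Corrected query:
SELECT author, MIN(sold) FROM books GROUP BY author HAVING MIN(sold) >= 14560

Result:
author  | MIN(sold)
--------+----------
Tolkien | 16666    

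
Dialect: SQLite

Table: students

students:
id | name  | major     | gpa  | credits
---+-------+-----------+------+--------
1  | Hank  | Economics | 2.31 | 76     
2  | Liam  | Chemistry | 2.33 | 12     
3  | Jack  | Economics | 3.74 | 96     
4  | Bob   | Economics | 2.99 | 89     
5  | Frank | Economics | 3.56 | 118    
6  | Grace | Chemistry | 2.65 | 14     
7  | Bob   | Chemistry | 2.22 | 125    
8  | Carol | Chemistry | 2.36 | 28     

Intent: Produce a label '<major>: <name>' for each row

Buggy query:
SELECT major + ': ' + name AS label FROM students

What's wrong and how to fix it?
Bug: '+' is numeric addition; on text columns SQLite converts them to 0 instead of concatenating

Fix: Replace + with || to concatenate text

Corrected query:
SELECT major || ': ' || name AS label FROM students

Result:
label           
----------------
Economics: Hank 
Chemistry: Liam 
Economics: Jack 
Economics: Bob  
Economics: Frank
Chemistry: Grace
Chemistry: Bob  
Chemistry: Carol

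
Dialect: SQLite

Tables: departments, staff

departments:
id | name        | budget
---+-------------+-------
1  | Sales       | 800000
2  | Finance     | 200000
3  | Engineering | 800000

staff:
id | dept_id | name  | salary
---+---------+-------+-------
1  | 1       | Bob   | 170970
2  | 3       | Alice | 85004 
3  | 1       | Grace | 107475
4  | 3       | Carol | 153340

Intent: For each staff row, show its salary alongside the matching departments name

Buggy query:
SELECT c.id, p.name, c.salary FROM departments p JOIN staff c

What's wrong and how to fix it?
Bug: JOIN with no ON clause produces a cartesian product; every staff row pairs with every departments row

Fix: Add ON c.dept_id = p.id to the JOIN

Corrected query:
SELECT c.id, p.name, c.salary FROM departments p JOIN staff c ON c.dept_id = p.id

Result:
id | name        | salary
---+-------------+-------
1  | Sales       | 170970
2  | Engineering | 85004 
3  | Sales       | 107475
4  | Engineering | 153340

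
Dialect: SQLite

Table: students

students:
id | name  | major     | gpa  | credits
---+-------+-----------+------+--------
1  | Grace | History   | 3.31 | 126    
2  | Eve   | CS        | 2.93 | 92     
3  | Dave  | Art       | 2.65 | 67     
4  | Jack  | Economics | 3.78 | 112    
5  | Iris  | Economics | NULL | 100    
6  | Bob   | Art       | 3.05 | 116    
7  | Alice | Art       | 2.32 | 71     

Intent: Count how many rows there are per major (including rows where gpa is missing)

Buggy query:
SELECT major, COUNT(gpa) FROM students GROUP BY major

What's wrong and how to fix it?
Bug: COUNT(gpa) skips NULLs, so groups with missing gpa are undercounted

Fix: Use COUNT(*) to count all rows regardless of NULL

Corrected query:
SELECT major, COUNT(*) FROM students GROUP BY major

Result:
major     | COUNT(*)
----------+---------
Art       | 3       
CS        | 1       
Economics | 2       
History   | 1       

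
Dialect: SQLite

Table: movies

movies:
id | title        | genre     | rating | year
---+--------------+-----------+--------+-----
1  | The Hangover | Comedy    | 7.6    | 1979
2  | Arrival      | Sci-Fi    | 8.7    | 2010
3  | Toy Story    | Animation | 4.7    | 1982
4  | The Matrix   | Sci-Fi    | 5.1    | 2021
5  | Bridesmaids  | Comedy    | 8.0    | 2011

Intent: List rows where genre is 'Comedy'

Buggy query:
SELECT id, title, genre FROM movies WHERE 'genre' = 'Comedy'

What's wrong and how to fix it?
Bug: 'genre' in single quotes is a string literal, not the column; the comparison is literal-vs-literal and never true

Fix: Reference the column as genre without single quotes

Corrected query:
SELECT id, title, genre FROM movies WHERE genre = 'Comedy'

Result:
id | title        | genre 
---+--------------+-------
1  | The Hangover | Comedy
5  | Bridesmaids  | Comedy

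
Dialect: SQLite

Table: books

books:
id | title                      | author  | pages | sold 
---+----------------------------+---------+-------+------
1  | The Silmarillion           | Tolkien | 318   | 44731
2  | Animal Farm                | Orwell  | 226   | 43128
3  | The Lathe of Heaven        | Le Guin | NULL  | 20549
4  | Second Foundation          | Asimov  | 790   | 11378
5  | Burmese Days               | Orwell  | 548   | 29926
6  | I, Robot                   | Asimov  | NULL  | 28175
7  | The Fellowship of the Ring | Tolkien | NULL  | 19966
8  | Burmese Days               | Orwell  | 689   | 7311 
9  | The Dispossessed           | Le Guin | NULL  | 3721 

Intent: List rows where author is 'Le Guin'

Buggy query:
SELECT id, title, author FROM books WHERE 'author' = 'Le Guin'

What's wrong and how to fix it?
Bug: Single quotes denote string literals in SQL; the column name is being compared as a constant string

Fix: Remove the quotes around the column name (or use double quotes for an identifier)

Corrected query:
SELECT id, title, author FROM books WHERE author = 'Le Guin'

Result:
id | title               | author 
---+---------------------+--------
3  | The Lathe of Heaven | Le Guin
9  | The Dispossessed    | Le Guin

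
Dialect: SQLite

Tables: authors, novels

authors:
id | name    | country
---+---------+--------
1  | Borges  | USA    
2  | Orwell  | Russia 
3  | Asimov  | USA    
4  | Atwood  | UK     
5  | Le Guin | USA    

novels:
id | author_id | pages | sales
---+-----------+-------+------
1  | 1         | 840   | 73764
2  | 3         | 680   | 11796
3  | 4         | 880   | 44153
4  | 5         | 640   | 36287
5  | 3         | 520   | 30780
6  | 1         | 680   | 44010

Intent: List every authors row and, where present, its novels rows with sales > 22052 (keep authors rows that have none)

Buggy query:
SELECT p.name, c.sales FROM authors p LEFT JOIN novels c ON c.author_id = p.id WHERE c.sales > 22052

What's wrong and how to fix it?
Bug: Filtering c.sales in WHERE discards the NULL rows produced by LEFT JOIN, turning it into an inner join

Fix: Move the right-table condition into the ON clause so unmatched parents are kept

Corrected query:
SELECT p.name, c.sales FROM authors p LEFT JOIN novels c ON c.author_id = p.id AND c.sales > 22052

Result:
name    | sales
--------+------
Borges  | 44010
Borges  | 73764
Orwell  | NULL 
Asimov  | 30780
Atwood  | 44153
Le Guin | 36287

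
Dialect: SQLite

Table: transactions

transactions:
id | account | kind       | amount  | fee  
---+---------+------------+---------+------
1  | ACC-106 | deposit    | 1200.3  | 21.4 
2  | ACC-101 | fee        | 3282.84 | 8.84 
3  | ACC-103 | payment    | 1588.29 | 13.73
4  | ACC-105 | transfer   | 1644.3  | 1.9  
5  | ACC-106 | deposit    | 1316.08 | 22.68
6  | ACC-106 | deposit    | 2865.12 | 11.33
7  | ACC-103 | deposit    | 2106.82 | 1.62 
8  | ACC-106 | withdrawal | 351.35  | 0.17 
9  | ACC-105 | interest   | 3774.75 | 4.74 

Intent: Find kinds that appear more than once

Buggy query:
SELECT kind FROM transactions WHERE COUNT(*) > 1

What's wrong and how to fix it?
Bug: COUNT(*) is an aggregate and cannot be used in WHERE

Fix: Group first, then use HAVING for the count condition

Corrected query:
SELECT kind FROM transactions GROUP BY kind HAVING COUNT(*) > 1

Result:
kind   
-------
deposit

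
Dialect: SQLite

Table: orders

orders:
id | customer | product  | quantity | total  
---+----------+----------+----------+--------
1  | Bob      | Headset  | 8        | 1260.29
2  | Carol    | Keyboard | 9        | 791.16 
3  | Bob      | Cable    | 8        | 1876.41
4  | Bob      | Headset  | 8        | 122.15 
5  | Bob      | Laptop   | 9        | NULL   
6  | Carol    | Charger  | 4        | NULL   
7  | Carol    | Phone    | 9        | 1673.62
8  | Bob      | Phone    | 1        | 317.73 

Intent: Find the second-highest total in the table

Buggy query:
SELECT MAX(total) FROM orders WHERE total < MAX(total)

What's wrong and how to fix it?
Bug: The inner MAX is an aggregate inside WHERE, which is not allowed

Fix: Put the inner MAX in a scalar subquery

Corrected query:
SELECT MAX(total) FROM orders WHERE total < (SELECT MAX(total) FROM orders)

Result:
MAX(total)
----------
1673.62   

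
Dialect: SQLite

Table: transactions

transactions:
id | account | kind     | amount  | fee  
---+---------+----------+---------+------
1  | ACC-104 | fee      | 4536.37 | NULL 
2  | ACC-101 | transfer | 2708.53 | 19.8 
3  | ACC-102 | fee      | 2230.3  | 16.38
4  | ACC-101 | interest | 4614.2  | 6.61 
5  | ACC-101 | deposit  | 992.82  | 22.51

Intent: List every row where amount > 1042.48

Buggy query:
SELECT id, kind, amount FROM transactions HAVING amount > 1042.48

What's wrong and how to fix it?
Bug: HAVING filters the output of aggregation, but this query has no GROUP BY and no aggregate functions, so SQLite rejects it (HAVING clause on a non-aggregate query); the condition here is per row

Fix: Replace HAVING with WHERE since the condition applies to individual rows

Corrected query:
SELECT id, kind, amount FROM transactions WHERE amount > 1042.48

Result:
id | kind     | amount 
---+----------+--------
1  | fee      | 4536.37
2  | transfer | 2708.53
3  | fee      | 2230.3 
4  | interest | 4614.2 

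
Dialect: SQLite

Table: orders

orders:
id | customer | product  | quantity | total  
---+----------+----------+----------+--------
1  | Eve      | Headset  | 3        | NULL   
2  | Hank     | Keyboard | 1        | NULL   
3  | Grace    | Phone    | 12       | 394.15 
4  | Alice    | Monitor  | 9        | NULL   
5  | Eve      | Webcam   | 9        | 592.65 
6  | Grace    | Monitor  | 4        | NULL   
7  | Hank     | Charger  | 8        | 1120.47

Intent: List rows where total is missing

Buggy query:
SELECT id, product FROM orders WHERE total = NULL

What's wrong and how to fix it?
Bug: '= NULL' is always unknown in SQL three-valued logic, so no rows match

Fix: Use IS NULL to test for NULL

Corrected query:
SELECT id, product FROM orders WHERE total IS NULL

Result:
id | product 
---+---------
1  | Headset 
2  | Keyboard
4  | Monitor 
6  | Monitor 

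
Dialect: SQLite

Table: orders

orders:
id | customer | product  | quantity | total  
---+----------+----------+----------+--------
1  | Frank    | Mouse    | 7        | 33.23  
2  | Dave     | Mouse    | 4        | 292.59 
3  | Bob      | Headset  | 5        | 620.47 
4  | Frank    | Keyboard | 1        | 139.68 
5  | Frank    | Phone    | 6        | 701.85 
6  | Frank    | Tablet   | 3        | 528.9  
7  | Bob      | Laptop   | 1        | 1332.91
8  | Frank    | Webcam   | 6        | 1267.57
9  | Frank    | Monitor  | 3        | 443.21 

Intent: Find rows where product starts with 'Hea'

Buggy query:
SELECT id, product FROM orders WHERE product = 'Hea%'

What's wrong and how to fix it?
Bug: Wildcards only work with LIKE; '=' treats '%' as a literal character

Fix: Replace '=' with LIKE so 'Hea%' is treated as a pattern

Corrected query:
SELECT id, product FROM orders WHERE product LIKE 'Hea%'

Result:
id | product
---+--------
3  | Headset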